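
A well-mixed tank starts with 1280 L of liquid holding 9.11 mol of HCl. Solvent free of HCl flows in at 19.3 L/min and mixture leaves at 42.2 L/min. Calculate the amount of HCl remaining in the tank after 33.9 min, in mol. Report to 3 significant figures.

1.63 mol

Let m(t) be the amount of HCl. Volume: V(t) = V₀ + (Q_in − Q_out) t = 1280 − 22.900 t; V(33.9) = 503.69 L.
Solute balance: dm/dt = 0 − Q_out C = −Q_out m/V(t).
Separate: dm/m = −Q_out dt/V(t) ⇒ ln(m/m₀) = −(Q_out/(Q_in−Q_out)) ln(V/V₀).
m = m₀ (V₀/V)^(Q_out/(Q_in−Q_out)) = 9.11 × (1280/503.69)^(-1.8428) = 1.6334 mol.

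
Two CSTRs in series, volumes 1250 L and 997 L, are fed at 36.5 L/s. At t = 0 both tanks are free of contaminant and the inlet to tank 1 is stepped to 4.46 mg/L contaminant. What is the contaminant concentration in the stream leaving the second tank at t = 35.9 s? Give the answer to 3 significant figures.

Time constants: τᵢ = Vᵢ/Q for each well-mixed tank.
τ₁ = 1250/36.5 = 34.247 s; τ₂ = 997/36.5 = 27.315 s.
Tank 1: C₁ = C_in(1 − e^(−t/τ₁)). Tank 2 (τ₁ ≠ τ₂): C₂ = C_in[1 − (τ₁ e^(−t/τ₁) − τ₂ e^(−t/τ₂))/(τ₁ − τ₂)].
At t = 35.9: e^(−t/τ₁) = 0.35054, e^(−t/τ₂) = 0.26866.
C₂ = 4.46·[1 − (34.247·0.35054 − 27.315·0.26866)/(6.9315)] = 4.46·0.32681 = 1.4576 mg/L.

1.46 mg/L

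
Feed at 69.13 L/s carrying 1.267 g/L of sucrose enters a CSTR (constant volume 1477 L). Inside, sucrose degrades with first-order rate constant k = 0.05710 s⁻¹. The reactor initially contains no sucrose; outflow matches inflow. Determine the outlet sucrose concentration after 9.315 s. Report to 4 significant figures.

Accumulation = in − out − consumed: V dC/dt = Q C_in − Q C − k V C.
dC/dt = (Q/V) C_in − (Q/V + k) C; effective rate a = Q/V + k = 0.0468043 + 0.05710 = 0.103904 s⁻¹.
C_ss = Q C_in/(Q + kV) = 0.570728 g/L; C(t) = C_ss + (C₀ − C_ss) e^(−a t).
C(9.315) = 0.570728 + (-0.570728)·e^(−0.103904·9.315) = 0.570728 + (-0.570728)·0.379892 = 0.353913 g/L.

0.3539 g/L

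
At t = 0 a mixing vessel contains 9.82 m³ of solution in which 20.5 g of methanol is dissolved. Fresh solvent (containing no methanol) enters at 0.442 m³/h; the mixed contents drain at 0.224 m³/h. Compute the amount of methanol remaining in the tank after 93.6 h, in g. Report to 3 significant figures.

Let m(t) be the amount of methanol. Volume: V(t) = V₀ + (Q_in − Q_out) t = 9.82 + 0.21800 t; V(93.6) = 30.225 m³.
Species balance (pure solvent in): dm/dt = −Q_out · m/V(t).
dm/m = −Q_out dt/(V₀ + 0.21800 t); integrating gives ln(m/m₀) = −(Q_out/(Q_in−Q_out)) ln(V/V₀).
m = m₀ (V₀/V)^(Q_out/(Q_in−Q_out)) = 20.5 × (9.82/30.225)^(1.0275) = 6.4575 g.

6.46 g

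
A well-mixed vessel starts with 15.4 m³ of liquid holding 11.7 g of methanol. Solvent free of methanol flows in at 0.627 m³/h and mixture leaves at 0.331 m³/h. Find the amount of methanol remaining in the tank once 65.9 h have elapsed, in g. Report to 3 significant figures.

Total volume: dV/dt = Q_in − Q_out = 0.29600 m³/h, so V(t) = 15.4 + 0.29600 t and V(65.9) = 34.906 m³.
Solute balance: dm/dt = 0 − Q_out C = −Q_out m/V(t).
dm/m = −Q_out dt/(V₀ + 0.29600 t); integrating gives ln(m/m₀) = −(Q_out/(Q_in−Q_out)) ln(V/V₀).
m = m₀ (V₀/V)^(Q_out/(Q_in−Q_out)) = 11.7 × (15.4/34.906)^(1.1182) = 4.6858 g.

4.69 g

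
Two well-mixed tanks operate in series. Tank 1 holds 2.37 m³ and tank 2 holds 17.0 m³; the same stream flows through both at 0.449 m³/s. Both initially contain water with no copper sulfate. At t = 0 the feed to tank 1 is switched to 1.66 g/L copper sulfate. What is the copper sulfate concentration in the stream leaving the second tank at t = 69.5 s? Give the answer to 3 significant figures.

1.35 g/L

Each tank obeys Vᵢ dCᵢ/dt = Q(Cᵢ₋₁ − Cᵢ), so τᵢ = Vᵢ/Q.
τ₁ = 2.37/0.449 = 5.2784 s; τ₂ = 17.0/0.449 = 37.862 s.
Tank 1: C₁ = C_in(1 − e^(−t/τ₁)). Tank 2 (τ₁ ≠ τ₂): C₂ = C_in[1 − (τ₁ e^(−t/τ₁) − τ₂ e^(−t/τ₂))/(τ₁ − τ₂)].
At t = 69.5: e^(−t/τ₁) = 1.9129e-06, e^(−t/τ₂) = 0.15951.
C₂ = 1.66·[1 − (5.2784·1.9129e-06 − 37.862·0.15951)/(-32.584)] = 1.66·0.81464 = 1.3523 g/L.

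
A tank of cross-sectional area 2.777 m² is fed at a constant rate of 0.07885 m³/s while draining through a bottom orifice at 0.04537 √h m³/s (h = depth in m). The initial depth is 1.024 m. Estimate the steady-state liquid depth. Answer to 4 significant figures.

Level balance: A dh/dt = 0.07885 − 0.04537 √h. Setting dh/dt = 0:
Q_in = 0.04537 √h_ss ⇒ √h_ss = 0.07885/0.04537 = 1.73793.
h_ss = 1.73793² = 3.02041 m. (Since h₀ = 1.024 m < h_ss, the level will rise toward this value.)

3.020 m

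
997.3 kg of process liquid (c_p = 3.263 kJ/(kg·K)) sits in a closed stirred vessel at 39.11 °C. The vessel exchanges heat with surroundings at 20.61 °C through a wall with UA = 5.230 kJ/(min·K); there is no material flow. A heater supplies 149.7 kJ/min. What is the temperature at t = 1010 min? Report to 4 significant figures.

47.24 °C

First-law balance (no shaft work): M c_p dT/dt = −UA(T − T_amb) + Q̇.
dT/dt = (T_ss − T)/τ with T_ss = T_amb + Q̇/UA = 20.61 + 149.7/5.230 = 49.2333 °C, τ = M c_p/UA = 997.3·3.263/5.230 = 622.216 min.
Solution: T(t) = T_ss + (T₀ − T_ss) e^(−t/τ).
T(1010) = 49.2333 + (-10.1233)·0.197260 = 47.2364 °C.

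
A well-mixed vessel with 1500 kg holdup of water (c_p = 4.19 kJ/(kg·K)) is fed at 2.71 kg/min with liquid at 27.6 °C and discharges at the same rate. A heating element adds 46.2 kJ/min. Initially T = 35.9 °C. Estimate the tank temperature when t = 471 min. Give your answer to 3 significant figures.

33.5 °C

Unsteady energy balance on the tank contents: M c_p dT/dt = ṁ c_p (T_in − T) + 46.2.
Rearrange: dT/dt = (T_ss − T)/τ with τ = M/ṁ = 553.51 min and T_ss = T_in + Q̇/(ṁ c_p) = 31.669 °C.
Solution: T(t) = T_ss + (T₀ − T_ss) e^(−t/τ).
T(471) = 31.669 + (4.2313)·e^(−471/553.51) = 31.669 + (4.2313)·0.42701 = 33.476 °C.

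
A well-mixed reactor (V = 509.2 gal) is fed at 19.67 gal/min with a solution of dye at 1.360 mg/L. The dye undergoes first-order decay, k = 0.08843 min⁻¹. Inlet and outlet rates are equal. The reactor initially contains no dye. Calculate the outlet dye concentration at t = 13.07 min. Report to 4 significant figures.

0.3349 mg/L

Species balance: V dC/dt = Q C_in − Q C − k V C.
This is linear with rate a = Q/V + k = 0.127059 min⁻¹.
C_ss = Q C_in/(Q + kV) = 0.413474 mg/L; C(t) = C_ss + (C₀ − C_ss) e^(−a t).
C(13.07) = 0.413474 + (-0.413474)·e^(−0.127059·13.07) = 0.413474 + (-0.413474)·0.190013 = 0.334909 mg/L.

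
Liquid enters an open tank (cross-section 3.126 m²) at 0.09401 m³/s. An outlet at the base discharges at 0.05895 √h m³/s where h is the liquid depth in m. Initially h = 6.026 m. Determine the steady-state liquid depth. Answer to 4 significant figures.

Unsteady balance on liquid volume: A dh/dt = Q_in − 0.05895 √h. At steady state dh/dt = 0:
Q_in = 0.05895 √h_ss ⇒ √h_ss = 0.09401/0.05895 = 1.59474.
h_ss = 1.59474² = 2.54320 m. (Since h₀ = 6.026 m > h_ss, the level will fall toward this value.)

2.543 m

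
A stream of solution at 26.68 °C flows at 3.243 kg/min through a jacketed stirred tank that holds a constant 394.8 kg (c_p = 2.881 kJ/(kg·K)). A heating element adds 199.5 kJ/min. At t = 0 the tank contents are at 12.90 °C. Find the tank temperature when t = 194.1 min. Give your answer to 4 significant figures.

Heat balance on the well-mixed liquid: M c_p dT/dt = ṁ c_p (T_in − T) + 199.5.
τ = M/ṁ = 121.739 min; T_ss = T_in + Q̇/(ṁ c_p) = 26.68 + 199.5/(3.243·2.881) = 48.0327 °C.
Solution: T(t) = T_ss + (T₀ − T_ss) e^(−t/τ).
T(194.1) = 48.0327 + (-35.1327)·e^(−194.1/121.739) = 48.0327 + (-35.1327)·0.203032 = 40.8996 °C.

40.90 °C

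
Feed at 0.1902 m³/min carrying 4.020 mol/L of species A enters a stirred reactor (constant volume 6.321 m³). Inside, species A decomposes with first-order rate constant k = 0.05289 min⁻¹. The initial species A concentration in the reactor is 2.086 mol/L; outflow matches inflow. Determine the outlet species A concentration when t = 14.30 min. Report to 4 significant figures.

Species balance: V dC/dt = Q C_in − Q C − k V C.
This is linear with rate a = Q/V + k = 0.0829802 min⁻¹.
C_ss = Q C_in/(Q + kV) = 1.45773 mol/L; C(t) = C_ss + (C₀ − C_ss) e^(−a t).
C(14.30) = 1.45773 + (0.628272)·e^(−0.0829802·14.30) = 1.45773 + (0.628272)·0.305252 = 1.64951 mol/L.

1.650 mol/L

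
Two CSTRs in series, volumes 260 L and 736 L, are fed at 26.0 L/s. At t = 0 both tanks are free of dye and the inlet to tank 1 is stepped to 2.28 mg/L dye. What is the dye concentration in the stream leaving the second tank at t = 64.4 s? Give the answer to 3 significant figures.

Species balance on tank i: dCᵢ/dt = (Cᵢ₋₁ − Cᵢ)/τᵢ with τᵢ = Vᵢ/Q.
τ₁ = 260/26.0 = 10.000 s; τ₂ = 736/26.0 = 28.308 s.
Solving the cascade with C₁(0)=C₂(0)=0 gives C₂(t) = C_in[1 − (τ₁ e^(−t/τ₁) − τ₂ e^(−t/τ₂))/(τ₁ − τ₂)].
At t = 64.4: e^(−t/τ₁) = 0.0015964, e^(−t/τ₂) = 0.10280.
C₂ = 2.28·[1 − (10.000·0.0015964 − 28.308·0.10280)/(-18.308)] = 2.28·0.84193 = 1.9196 mg/L.

1.92 mg/L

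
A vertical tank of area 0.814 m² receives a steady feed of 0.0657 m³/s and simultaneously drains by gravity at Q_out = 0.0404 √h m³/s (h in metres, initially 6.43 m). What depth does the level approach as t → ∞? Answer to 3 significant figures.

Accumulation of liquid (constant cross-section A): A dh/dt = Q_in − 0.0404 √h. At steady state dh/dt = 0:
Q_in = 0.0404 √h_ss ⇒ √h_ss = 0.0657/0.0404 = 1.6262.
h_ss = 1.6262² = 2.6446 m. (Since h₀ = 6.43 m > h_ss, the level will fall toward this value.)

2.64 m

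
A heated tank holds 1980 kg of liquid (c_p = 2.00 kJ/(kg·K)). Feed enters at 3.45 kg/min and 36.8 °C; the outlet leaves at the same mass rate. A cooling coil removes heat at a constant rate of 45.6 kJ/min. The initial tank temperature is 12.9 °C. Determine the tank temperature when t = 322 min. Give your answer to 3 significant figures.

M c_p dT/dt = ṁ c_p (T_in − T) − Q̇.
τ = M/ṁ = 573.91 min; T_ss = T_in − Q̇/(ṁ c_p) = 36.8 − 45.6/(3.45·2.00) = 30.191 °C.
Integrating: T(t) = T_ss + (T₀ − T_ss) e^(−t/τ).
T(322) = 30.191 + (-17.291)·e^(−322/573.91) = 30.191 + (-17.291)·0.57060 = 20.325 °C.

20.3 °C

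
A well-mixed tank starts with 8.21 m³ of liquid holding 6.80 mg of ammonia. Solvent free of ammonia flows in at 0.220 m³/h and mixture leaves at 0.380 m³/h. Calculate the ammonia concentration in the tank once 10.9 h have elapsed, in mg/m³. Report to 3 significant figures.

0.596 mg/m³

Total volume: dV/dt = Q_in − Q_out = -0.16000 m³/h, so V(t) = 8.21 − 0.16000 t and V(10.9) = 6.4660 m³.
Species balance (pure solvent in): dm/dt = −Q_out · m/V(t).
Separate: dm/m = −Q_out dt/V(t) ⇒ ln(m/m₀) = −(Q_out/(Q_in−Q_out)) ln(V/V₀).
m = m₀ (V₀/V)^(Q_out/(Q_in−Q_out)) = 6.80 × (8.21/6.4660)^(-2.3750) = 3.8566 mg.
C = m/V = 3.8566/6.4660 = 0.59644 mg/m³.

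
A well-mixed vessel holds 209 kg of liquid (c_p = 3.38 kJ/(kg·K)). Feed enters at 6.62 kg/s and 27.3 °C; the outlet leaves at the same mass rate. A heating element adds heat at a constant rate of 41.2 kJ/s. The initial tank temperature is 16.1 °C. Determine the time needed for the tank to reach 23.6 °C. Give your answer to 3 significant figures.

M c_p dT/dt = ṁ c_p (T_in − T) + Q̇.
τ = M/ṁ = 31.571 s; T_ss = T_in + Q̇/(ṁ c_p) = 29.141 °C.
T(t) = T_ss + (T₀ − T_ss) e^(−t/τ). Set T = 23.6:
e^(−t/τ) = (23.6 − 29.141)/(16.1 − 29.141) = 0.42490
t = −31.571 · ln(0.42490) = 27.021 s.

27.0 s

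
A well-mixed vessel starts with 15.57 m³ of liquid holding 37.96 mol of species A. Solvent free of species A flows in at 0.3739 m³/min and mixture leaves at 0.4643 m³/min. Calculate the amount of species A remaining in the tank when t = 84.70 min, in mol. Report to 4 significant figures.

1.174 mol

Total volume: dV/dt = Q_in − Q_out = -0.0904000 m³/min, so V(t) = 15.57 − 0.0904000 t and V(84.70) = 7.91312 m³.
Species balance (pure solvent in): dm/dt = −Q_out · m/V(t).
dm/m = −Q_out dt/(V₀ − 0.0904000 t); integrating gives ln(m/m₀) = −(Q_out/(Q_in−Q_out)) ln(V/V₀).
m = m₀ (V₀/V)^(Q_out/(Q_in−Q_out)) = 37.96 × (15.57/7.91312)^(-5.13606) = 1.17389 mol.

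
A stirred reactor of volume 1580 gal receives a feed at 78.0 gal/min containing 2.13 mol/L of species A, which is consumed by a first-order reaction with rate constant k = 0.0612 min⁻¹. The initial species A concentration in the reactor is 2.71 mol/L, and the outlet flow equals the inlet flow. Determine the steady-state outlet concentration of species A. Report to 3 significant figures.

0.951 mol/L

V dC/dt = Q(C_in − C) − k V C.
At steady state: 0 = Q C_in − (Q + kV) C_ss, so C_ss = Q C_in/(Q + kV).
C_ss = 78.0·2.13/(78.0 + 0.0612·1580) = 166.14/174.70 = 0.95102 mol/L.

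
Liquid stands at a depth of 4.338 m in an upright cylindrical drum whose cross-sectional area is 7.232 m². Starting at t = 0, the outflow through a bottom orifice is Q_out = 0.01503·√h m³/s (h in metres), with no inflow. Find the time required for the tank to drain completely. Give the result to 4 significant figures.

A dh/dt = −Q_out = −0.01503 √h.
This is separable: 2 d(√h)/dt = −0.01503/A, so √h = √h₀ − (0.01503/(2A)) t.
Set h = 0: 2√h₀ = (0.01503/A) t_empty ⇒ t_empty = 2A√h₀/0.01503.
t_empty = 2·7.232·√4.338/0.01503 = 14.4640·2.08279/0.01503 = 2004.35 s.

2004 s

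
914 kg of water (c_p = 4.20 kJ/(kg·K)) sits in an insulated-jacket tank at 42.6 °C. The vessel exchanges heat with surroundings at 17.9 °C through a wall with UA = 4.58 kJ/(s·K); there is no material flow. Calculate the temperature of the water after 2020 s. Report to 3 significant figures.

20.1 °C

Lumped-capacitance energy balance: M c_p dT/dt = UA(T_amb − T).
dT/dt = (T_ss − T)/τ with T_ss = T_amb = 17.900 °C, τ = M c_p/UA = 914·4.20/4.58 = 838.17 s.
Integrating: T(t) = T_ss + (T₀ − T_ss) e^(−t/τ).
T(2020) = 17.900 + (24.700)·0.089813 = 20.118 °C.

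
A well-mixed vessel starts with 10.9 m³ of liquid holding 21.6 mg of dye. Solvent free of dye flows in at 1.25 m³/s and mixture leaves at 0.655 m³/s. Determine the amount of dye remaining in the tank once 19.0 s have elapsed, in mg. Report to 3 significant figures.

9.87 mg

Total volume: dV/dt = Q_in − Q_out = 0.59500 m³/s, so V(t) = 10.9 + 0.59500 t and V(19.0) = 22.205 m³.
Species balance (pure solvent in): dm/dt = −Q_out · m/V(t).
dm/m = −Q_out dt/(V₀ + 0.59500 t); integrating gives ln(m/m₀) = −(Q_out/(Q_in−Q_out)) ln(V/V₀).
m = m₀ (V₀/V)^(Q_out/(Q_in−Q_out)) = 21.6 × (10.9/22.205)^(1.1008) = 9.8689 mg.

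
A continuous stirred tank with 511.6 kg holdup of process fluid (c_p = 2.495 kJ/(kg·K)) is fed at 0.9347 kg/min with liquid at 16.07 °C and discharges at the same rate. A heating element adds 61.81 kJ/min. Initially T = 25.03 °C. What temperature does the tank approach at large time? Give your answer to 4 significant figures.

42.57 °C

M c_p dT/dt = ṁ c_p (T_in − T) + Q̇.
At steady state dT/dt = 0 ⇒ T_ss = T_in + Q̇/(ṁ c_p) = 16.07 + 61.81/(0.9347·2.495) = 42.5743 °C.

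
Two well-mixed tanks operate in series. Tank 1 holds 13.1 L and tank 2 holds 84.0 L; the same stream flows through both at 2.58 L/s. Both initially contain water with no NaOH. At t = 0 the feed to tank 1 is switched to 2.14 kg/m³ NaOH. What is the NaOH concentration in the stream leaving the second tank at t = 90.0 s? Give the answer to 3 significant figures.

Species balance on tank i: dCᵢ/dt = (Cᵢ₋₁ − Cᵢ)/τᵢ with τᵢ = Vᵢ/Q.
τ₁ = 13.1/2.58 = 5.0775 s; τ₂ = 84.0/2.58 = 32.558 s.
Solving the cascade with C₁(0)=C₂(0)=0 gives C₂(t) = C_in[1 − (τ₁ e^(−t/τ₁) − τ₂ e^(−t/τ₂))/(τ₁ − τ₂)].
At t = 90.0: e^(−t/τ₁) = 2.0047e-08, e^(−t/τ₂) = 0.063021.
C₂ = 2.14·[1 − (5.0775·2.0047e-08 − 32.558·0.063021)/(-27.481)] = 2.14·0.92533 = 1.9802 kg/m³.

1.98 kg/m³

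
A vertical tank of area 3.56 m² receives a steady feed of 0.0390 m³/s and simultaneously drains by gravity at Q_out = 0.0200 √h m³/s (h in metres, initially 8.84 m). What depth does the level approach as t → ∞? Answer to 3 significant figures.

3.80 m

Level balance: A dh/dt = 0.0390 − 0.0200 √h. Setting dh/dt = 0:
Q_in = 0.0200 √h_ss ⇒ √h_ss = 0.0390/0.0200 = 1.9500.
h_ss = 1.9500² = 3.8025 m. (Since h₀ = 8.84 m > h_ss, the level will fall toward this value.)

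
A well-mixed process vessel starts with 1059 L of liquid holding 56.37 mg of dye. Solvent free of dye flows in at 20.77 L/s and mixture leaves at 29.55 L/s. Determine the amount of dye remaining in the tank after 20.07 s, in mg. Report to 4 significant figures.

Let m(t) be the amount of dye. Volume: V(t) = V₀ + (Q_in − Q_out) t = 1059 − 8.78000 t; V(20.07) = 882.785 L.
No dye enters, so dm/dt = −Q_out · (m/V).
dm/m = −Q_out dt/(V₀ − 8.78000 t); integrating gives ln(m/m₀) = −(Q_out/(Q_in−Q_out)) ln(V/V₀).
m = m₀ (V₀/V)^(Q_out/(Q_in−Q_out)) = 56.37 × (1059/882.785)^(-3.36560) = 30.5512 mg.

30.55 mg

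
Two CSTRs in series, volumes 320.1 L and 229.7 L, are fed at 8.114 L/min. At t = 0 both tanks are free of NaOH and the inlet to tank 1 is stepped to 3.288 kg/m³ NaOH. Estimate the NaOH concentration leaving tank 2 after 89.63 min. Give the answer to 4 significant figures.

Time constants: τᵢ = Vᵢ/Q for each well-mixed tank.
τ₁ = 320.1/8.114 = 39.4503 min; τ₂ = 229.7/8.114 = 28.3091 min.
Solving the cascade with C₁(0)=C₂(0)=0 gives C₂(t) = C_in[1 − (τ₁ e^(−t/τ₁) − τ₂ e^(−t/τ₂))/(τ₁ − τ₂)].
At t = 89.63: e^(−t/τ₁) = 0.103109, e^(−t/τ₂) = 0.0421669.
C₂ = 3.288·[1 − (39.4503·0.103109 − 28.3091·0.0421669)/(11.1412)] = 3.288·0.742042 = 2.43983 kg/m³.

2.440 kg/m³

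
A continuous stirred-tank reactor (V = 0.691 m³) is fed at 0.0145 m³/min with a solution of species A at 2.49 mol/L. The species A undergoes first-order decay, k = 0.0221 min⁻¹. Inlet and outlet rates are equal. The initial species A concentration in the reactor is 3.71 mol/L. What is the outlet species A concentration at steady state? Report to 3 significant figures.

1.21 mol/L

V dC/dt = Q(C_in − C) − k V C.
Steady state (dC/dt = 0): C_ss = Q C_in/(Q + kV) = C_in/(1 + kV/Q).
C_ss = 0.0145·2.49/(0.0145 + 0.0221·0.691) = 0.036105/0.029771 = 1.2128 mol/L.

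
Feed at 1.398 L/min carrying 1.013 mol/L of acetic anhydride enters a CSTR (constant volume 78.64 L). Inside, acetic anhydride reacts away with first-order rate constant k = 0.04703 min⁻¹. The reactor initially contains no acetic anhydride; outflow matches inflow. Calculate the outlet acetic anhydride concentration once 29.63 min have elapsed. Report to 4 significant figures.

0.2371 mol/L

Accumulation = in − out − consumed: V dC/dt = Q C_in − Q C − k V C.
This is linear with rate a = Q/V + k = 0.0648072 min⁻¹.
C_ss = Q C_in/(Q + kV) = 0.277875 mol/L; C(t) = C_ss + (C₀ − C_ss) e^(−a t).
C(29.63) = 0.277875 + (-0.277875)·e^(−0.0648072·29.63) = 0.277875 + (-0.277875)·0.146572 = 0.237146 mol/L.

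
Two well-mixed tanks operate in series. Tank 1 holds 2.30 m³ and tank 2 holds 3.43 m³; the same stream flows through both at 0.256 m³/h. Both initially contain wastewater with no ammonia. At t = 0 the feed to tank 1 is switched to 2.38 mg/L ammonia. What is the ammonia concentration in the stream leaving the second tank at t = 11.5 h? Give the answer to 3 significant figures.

0.665 mg/L

Time constants: τᵢ = Vᵢ/Q for each well-mixed tank.
τ₁ = 2.30/0.256 = 8.9844 h; τ₂ = 3.43/0.256 = 13.398 h.
Tank 1: C₁ = C_in(1 − e^(−t/τ₁)). Tank 2 (τ₁ ≠ τ₂): C₂ = C_in[1 − (τ₁ e^(−t/τ₁) − τ₂ e^(−t/τ₂))/(τ₁ − τ₂)].
At t = 11.5: e^(−t/τ₁) = 0.27804, e^(−t/τ₂) = 0.42388.
C₂ = 2.38·[1 − (8.9844·0.27804 − 13.398·0.42388)/(-4.4141)] = 2.38·0.27928 = 0.66468 mg/L.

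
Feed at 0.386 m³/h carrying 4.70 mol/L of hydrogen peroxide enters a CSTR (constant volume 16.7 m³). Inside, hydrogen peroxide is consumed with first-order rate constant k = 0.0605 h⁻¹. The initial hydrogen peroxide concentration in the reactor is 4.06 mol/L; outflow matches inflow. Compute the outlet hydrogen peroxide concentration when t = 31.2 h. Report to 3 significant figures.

1.50 mol/L

Accumulation = in − out − consumed: V dC/dt = Q C_in − Q C − k V C.
dC/dt = (Q/V) C_in − (Q/V + k) C; effective rate a = Q/V + k = 0.023114 + 0.0605 = 0.083614 h⁻¹.
C_ss = Q C_in/(Q + kV) = 1.2992 mol/L; C(t) = C_ss + (C₀ − C_ss) e^(−a t).
C(31.2) = 1.2992 + (2.7608)·e^(−0.083614·31.2) = 1.2992 + (2.7608)·0.073627 = 1.5025 mol/L.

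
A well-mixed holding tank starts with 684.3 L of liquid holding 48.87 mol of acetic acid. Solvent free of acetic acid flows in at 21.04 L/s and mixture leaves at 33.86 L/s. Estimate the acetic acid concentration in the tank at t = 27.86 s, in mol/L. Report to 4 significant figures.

Total volume: dV/dt = Q_in − Q_out = -12.8200 L/s, so V(t) = 684.3 − 12.8200 t and V(27.86) = 327.135 L.
Solute balance: dm/dt = 0 − Q_out C = −Q_out m/V(t).
dm/m = −Q_out dt/(V₀ − 12.8200 t); integrating gives ln(m/m₀) = −(Q_out/(Q_in−Q_out)) ln(V/V₀).
m = m₀ (V₀/V)^(Q_out/(Q_in−Q_out)) = 48.87 × (684.3/327.135)^(-2.64119) = 6.95809 mol.
C = m/V = 6.95809/327.135 = 0.0212698 mol/L.

0.02127 mol/L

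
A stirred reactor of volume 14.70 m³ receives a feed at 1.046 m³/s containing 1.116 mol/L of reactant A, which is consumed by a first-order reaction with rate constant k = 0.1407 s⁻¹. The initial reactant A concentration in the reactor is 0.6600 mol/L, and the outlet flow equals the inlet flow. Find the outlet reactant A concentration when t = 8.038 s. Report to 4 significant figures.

0.4268 mol/L

Accumulation = in − out − consumed: V dC/dt = Q C_in − Q C − k V C.
dC/dt = (Q/V) C_in − (Q/V + k) C; effective rate a = Q/V + k = 0.0711565 + 0.1407 = 0.211856 s⁻¹.
C_ss = Q C_in/(Q + kV) = 0.374832 mol/L; C(t) = C_ss + (C₀ − C_ss) e^(−a t).
C(8.038) = 0.374832 + (0.285168)·e^(−0.211856·8.038) = 0.374832 + (0.285168)·0.182154 = 0.426777 mol/L.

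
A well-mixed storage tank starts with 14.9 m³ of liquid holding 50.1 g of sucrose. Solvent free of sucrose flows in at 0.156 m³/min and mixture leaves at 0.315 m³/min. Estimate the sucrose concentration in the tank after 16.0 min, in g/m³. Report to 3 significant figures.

Let m(t) be the amount of sucrose. Volume: V(t) = V₀ + (Q_in − Q_out) t = 14.9 − 0.15900 t; V(16.0) = 12.356 m³.
No sucrose enters, so dm/dt = −Q_out · (m/V).
dm/m = −Q_out dt/(V₀ − 0.15900 t); integrating gives ln(m/m₀) = −(Q_out/(Q_in−Q_out)) ln(V/V₀).
m = m₀ (V₀/V)^(Q_out/(Q_in−Q_out)) = 50.1 × (14.9/12.356)^(-1.9811) = 34.574 g.
C = m/V = 34.574/12.356 = 2.7982 g/m³.

2.80 g/m³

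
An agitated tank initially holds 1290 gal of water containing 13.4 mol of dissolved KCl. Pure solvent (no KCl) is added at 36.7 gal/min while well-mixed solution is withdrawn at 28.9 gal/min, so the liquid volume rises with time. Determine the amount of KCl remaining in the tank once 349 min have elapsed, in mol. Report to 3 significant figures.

0.200 mol

Let m(t) be the amount of KCl. Volume: V(t) = V₀ + (Q_in − Q_out) t = 1290 + 7.8000 t; V(349) = 4012.2 gal.
Solute balance: dm/dt = 0 − Q_out C = −Q_out m/V(t).
Separate: dm/m = −Q_out dt/V(t) ⇒ ln(m/m₀) = −(Q_out/(Q_in−Q_out)) ln(V/V₀).
m = m₀ (V₀/V)^(Q_out/(Q_in−Q_out)) = 13.4 × (1290/4012.2)^(3.7051) = 0.20010 mol.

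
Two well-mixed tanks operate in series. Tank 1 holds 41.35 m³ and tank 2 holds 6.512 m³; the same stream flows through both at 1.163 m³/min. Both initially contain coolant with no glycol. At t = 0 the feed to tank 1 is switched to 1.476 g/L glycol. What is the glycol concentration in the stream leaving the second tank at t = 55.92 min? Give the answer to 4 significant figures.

1.113 g/L

Each tank obeys Vᵢ dCᵢ/dt = Q(Cᵢ₋₁ − Cᵢ), so τᵢ = Vᵢ/Q.
τ₁ = 41.35/1.163 = 35.5546 min; τ₂ = 6.512/1.163 = 5.59931 min.
Solving the cascade with C₁(0)=C₂(0)=0 gives C₂(t) = C_in[1 − (τ₁ e^(−t/τ₁) − τ₂ e^(−t/τ₂))/(τ₁ − τ₂)].
At t = 55.92: e^(−t/τ₁) = 0.207465, e^(−t/τ₂) = 4.59967e-05.
C₂ = 1.476·[1 − (35.5546·0.207465 − 5.59931·4.59967e-05)/(29.9553)] = 1.476·0.753764 = 1.11256 g/L.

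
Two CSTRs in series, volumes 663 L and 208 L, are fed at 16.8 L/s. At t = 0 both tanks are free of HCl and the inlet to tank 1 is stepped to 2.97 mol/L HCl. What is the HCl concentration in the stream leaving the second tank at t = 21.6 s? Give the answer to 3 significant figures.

0.704 mol/L

Species balance on tank i: dCᵢ/dt = (Cᵢ₋₁ − Cᵢ)/τᵢ with τᵢ = Vᵢ/Q.
τ₁ = 663/16.8 = 39.464 s; τ₂ = 208/16.8 = 12.381 s.
Solving the cascade with C₁(0)=C₂(0)=0 gives C₂(t) = C_in[1 − (τ₁ e^(−t/τ₁) − τ₂ e^(−t/τ₂))/(τ₁ − τ₂)].
At t = 21.6: e^(−t/τ₁) = 0.57849, e^(−t/τ₂) = 0.17471.
C₂ = 2.97·[1 − (39.464·0.57849 − 12.381·0.17471)/(27.083)] = 2.97·0.23692 = 0.70366 mol/L.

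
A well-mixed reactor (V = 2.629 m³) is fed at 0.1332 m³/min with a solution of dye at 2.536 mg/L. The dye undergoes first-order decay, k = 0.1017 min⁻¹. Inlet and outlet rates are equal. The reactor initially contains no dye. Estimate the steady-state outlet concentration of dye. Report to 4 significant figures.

Accumulation = in − out − consumed: V dC/dt = Q C_in − Q C − k V C.
At steady state: 0 = Q C_in − (Q + kV) C_ss, so C_ss = Q C_in/(Q + kV).
C_ss = 0.1332·2.536/(0.1332 + 0.1017·2.629) = 0.337795/0.400569 = 0.843288 mg/L.

0.8433 mg/L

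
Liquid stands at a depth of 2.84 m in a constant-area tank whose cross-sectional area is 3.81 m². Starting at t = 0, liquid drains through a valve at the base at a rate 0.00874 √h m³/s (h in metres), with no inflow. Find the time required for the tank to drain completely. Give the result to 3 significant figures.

Mass balance (ρ constant): A dh/dt = −0.00874 √h.
Separate and integrate: 2(√h − √h₀) = −(0.00874/A) t.
Tank is empty when √h = 0: t_empty = 2A√h₀/0.00874.
t_empty = 2·3.81·√2.84/0.00874 = 7.6200·1.6852/0.00874 = 1469.3 s.

1470 s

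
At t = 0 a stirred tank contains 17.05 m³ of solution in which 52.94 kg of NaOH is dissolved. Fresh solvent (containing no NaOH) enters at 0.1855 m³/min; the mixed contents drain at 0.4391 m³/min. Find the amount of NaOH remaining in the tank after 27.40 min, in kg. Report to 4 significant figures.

Let m(t) be the amount of NaOH. Volume: V(t) = V₀ + (Q_in − Q_out) t = 17.05 − 0.253600 t; V(27.40) = 10.1014 m³.
Species balance (pure solvent in): dm/dt = −Q_out · m/V(t).
dm/m = −Q_out dt/(V₀ − 0.253600 t); integrating gives ln(m/m₀) = −(Q_out/(Q_in−Q_out)) ln(V/V₀).
m = m₀ (V₀/V)^(Q_out/(Q_in−Q_out)) = 52.94 × (17.05/10.1014)^(-1.73147) = 21.3867 kg.

21.39 kg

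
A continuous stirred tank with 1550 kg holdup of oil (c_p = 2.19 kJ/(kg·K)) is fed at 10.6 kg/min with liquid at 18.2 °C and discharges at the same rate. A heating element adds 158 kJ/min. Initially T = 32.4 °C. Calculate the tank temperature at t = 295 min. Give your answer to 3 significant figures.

M c_p dT/dt = ṁ c_p (T_in − T) + Q̇.
Rearrange: dT/dt = (T_ss − T)/τ with τ = M/ṁ = 146.23 min and T_ss = T_in + Q̇/(ṁ c_p) = 25.006 °C.
This is linear first-order; T(t) = T_ss + (T₀ − T_ss) e^(−t/τ).
T(295) = 25.006 + (7.3938)·e^(−295/146.23) = 25.006 + (7.3938)·0.13300 = 25.990 °C.

26.0 °C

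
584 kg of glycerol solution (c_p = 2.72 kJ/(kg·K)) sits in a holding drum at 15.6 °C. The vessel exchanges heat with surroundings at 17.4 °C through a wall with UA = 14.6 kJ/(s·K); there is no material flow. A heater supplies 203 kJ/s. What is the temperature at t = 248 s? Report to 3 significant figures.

Energy balance: M c_p dT/dt = −UA(T − T_amb) + Q̇.
dT/dt = (T_ss − T)/τ with T_ss = T_amb + Q̇/UA = 17.4 + 203/14.6 = 31.304 °C, τ = M c_p/UA = 584·2.72/14.6 = 108.80 s.
Integrating: T(t) = T_ss + (T₀ − T_ss) e^(−t/τ).
T(248) = 31.304 + (-15.704)·0.10234 = 29.697 °C.

29.7 °C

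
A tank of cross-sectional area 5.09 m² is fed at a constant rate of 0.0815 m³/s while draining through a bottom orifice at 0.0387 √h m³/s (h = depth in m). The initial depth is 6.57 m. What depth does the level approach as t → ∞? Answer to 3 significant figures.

Level balance: A dh/dt = 0.0815 − 0.0387 √h. Setting dh/dt = 0:
Q_in = 0.0387 √h_ss ⇒ √h_ss = 0.0815/0.0387 = 2.1059.
h_ss = 2.1059² = 4.4350 m. (Since h₀ = 6.57 m > h_ss, the level will fall toward this value.)

4.43 m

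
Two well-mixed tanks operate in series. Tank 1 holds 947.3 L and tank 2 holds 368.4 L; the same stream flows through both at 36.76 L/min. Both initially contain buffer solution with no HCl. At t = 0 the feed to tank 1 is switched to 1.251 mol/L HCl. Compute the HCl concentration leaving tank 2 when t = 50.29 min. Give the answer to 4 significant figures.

0.9655 mol/L

Species balance on tank i: dCᵢ/dt = (Cᵢ₋₁ − Cᵢ)/τᵢ with τᵢ = Vᵢ/Q.
τ₁ = 947.3/36.76 = 25.7699 min; τ₂ = 368.4/36.76 = 10.0218 min.
Solving the cascade with C₁(0)=C₂(0)=0 gives C₂(t) = C_in[1 − (τ₁ e^(−t/τ₁) − τ₂ e^(−t/τ₂))/(τ₁ − τ₂)].
At t = 50.29: e^(−t/τ₁) = 0.142060, e^(−t/τ₂) = 0.00661722.
C₂ = 1.251·[1 − (25.7699·0.142060 − 10.0218·0.00661722)/(15.7481)] = 1.251·0.771747 = 0.965455 mol/L.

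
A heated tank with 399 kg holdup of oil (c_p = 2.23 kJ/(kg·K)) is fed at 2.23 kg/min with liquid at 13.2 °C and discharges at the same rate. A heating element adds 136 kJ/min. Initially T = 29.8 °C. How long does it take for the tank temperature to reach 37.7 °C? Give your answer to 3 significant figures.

Energy balance: M c_p dT/dt = ṁ c_p (T_in − T) + 136.
τ = M/ṁ = 178.92 min; T_ss = T_in + Q̇/(ṁ c_p) = 40.548 °C.
T(t) = T_ss + (T₀ − T_ss) e^(−t/τ). Set T = 37.7:
e^(−t/τ) = (37.7 − 40.548)/(29.8 − 40.548) = 0.26500
t = −178.92 · ln(0.26500) = 237.62 min.

238 min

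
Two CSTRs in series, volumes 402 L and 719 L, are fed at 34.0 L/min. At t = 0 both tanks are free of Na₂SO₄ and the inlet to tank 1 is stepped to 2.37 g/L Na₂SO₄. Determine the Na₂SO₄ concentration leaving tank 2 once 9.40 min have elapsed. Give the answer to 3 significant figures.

Each tank obeys Vᵢ dCᵢ/dt = Q(Cᵢ₋₁ − Cᵢ), so τᵢ = Vᵢ/Q.
τ₁ = 402/34.0 = 11.824 min; τ₂ = 719/34.0 = 21.147 min.
Tank 1: C₁ = C_in(1 − e^(−t/τ₁)). Tank 2 (τ₁ ≠ τ₂): C₂ = C_in[1 − (τ₁ e^(−t/τ₁) − τ₂ e^(−t/τ₂))/(τ₁ − τ₂)].
At t = 9.40: e^(−t/τ₁) = 0.45157, e^(−t/τ₂) = 0.64114.
C₂ = 2.37·[1 − (11.824·0.45157 − 21.147·0.64114)/(-9.3235)] = 2.37·0.11846 = 0.28074 g/L.

0.281 g/L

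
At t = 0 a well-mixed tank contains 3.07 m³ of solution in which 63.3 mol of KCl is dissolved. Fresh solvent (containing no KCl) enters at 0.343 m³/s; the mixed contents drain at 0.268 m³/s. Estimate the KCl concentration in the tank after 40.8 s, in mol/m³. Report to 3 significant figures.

0.873 mol/m³

Let m(t) be the amount of KCl. Volume: V(t) = V₀ + (Q_in − Q_out) t = 3.07 + 0.075000 t; V(40.8) = 6.1300 m³.
No KCl enters, so dm/dt = −Q_out · (m/V).
dm/m = −Q_out dt/(V₀ + 0.075000 t); integrating gives ln(m/m₀) = −(Q_out/(Q_in−Q_out)) ln(V/V₀).
m = m₀ (V₀/V)^(Q_out/(Q_in−Q_out)) = 63.3 × (3.07/6.1300)^(3.5733) = 5.3488 mol.
C = m/V = 5.3488/6.1300 = 0.87255 mol/m³.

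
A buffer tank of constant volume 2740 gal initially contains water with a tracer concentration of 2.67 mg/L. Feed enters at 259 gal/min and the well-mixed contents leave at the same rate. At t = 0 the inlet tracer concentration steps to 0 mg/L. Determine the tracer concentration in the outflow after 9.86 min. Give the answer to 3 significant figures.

1.05 mg/L

Unsteady species balance (constant V, well mixed): V dC/dt = Q(C_in − C).
Time constant τ = V/Q = 2740/259 = 10.579 min.
Solution: C(t) = C_in + (C₀ − C_in) e^(−t/τ).
C(9.86) = 0 + (2.67 − 0)·e^(−9.86/10.579) = 0 + (2.6700)·0.39376 = 1.0513 mg/L.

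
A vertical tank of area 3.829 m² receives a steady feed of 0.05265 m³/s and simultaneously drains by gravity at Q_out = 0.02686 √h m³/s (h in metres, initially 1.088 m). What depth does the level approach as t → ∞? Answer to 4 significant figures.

Level balance: A dh/dt = 0.05265 − 0.02686 √h. Setting dh/dt = 0:
Q_in = 0.02686 √h_ss ⇒ √h_ss = 0.05265/0.02686 = 1.96016.
h_ss = 1.96016² = 3.84224 m. (Since h₀ = 1.088 m < h_ss, the level will rise toward this value.)

3.842 m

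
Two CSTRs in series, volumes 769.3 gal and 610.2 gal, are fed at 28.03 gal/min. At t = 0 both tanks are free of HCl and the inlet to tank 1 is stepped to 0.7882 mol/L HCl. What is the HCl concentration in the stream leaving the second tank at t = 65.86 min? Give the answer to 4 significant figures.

0.5891 mol/L

Species balance on tank i: dCᵢ/dt = (Cᵢ₋₁ − Cᵢ)/τᵢ with τᵢ = Vᵢ/Q.
τ₁ = 769.3/28.03 = 27.4456 min; τ₂ = 610.2/28.03 = 21.7695 min.
Tank 1: C₁ = C_in(1 − e^(−t/τ₁)). Tank 2 (τ₁ ≠ τ₂): C₂ = C_in[1 − (τ₁ e^(−t/τ₁) − τ₂ e^(−t/τ₂))/(τ₁ − τ₂)].
At t = 65.86: e^(−t/τ₁) = 0.0907491, e^(−t/τ₂) = 0.0485418.
C₂ = 0.7882·[1 − (27.4456·0.0907491 − 21.7695·0.0485418)/(5.67606)] = 0.7882·0.747372 = 0.589079 mol/L.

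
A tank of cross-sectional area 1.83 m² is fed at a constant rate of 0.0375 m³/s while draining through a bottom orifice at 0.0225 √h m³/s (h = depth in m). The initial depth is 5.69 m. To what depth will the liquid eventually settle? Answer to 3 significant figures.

2.78 m

A dh/dt = Q_in − 0.0225 √h. Steady state requires inflow = outflow:
Q_in = 0.0225 √h_ss ⇒ √h_ss = 0.0375/0.0225 = 1.6667.
h_ss = 1.6667² = 2.7778 m. (Since h₀ = 5.69 m > h_ss, the level will fall toward this value.)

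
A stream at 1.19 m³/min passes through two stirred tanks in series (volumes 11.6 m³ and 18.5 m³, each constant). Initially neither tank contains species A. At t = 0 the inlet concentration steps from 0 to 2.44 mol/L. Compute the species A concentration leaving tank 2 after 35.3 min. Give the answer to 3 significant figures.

1.87 mol/L

Each tank obeys Vᵢ dCᵢ/dt = Q(Cᵢ₋₁ − Cᵢ), so τᵢ = Vᵢ/Q.
τ₁ = 11.6/1.19 = 9.7479 min; τ₂ = 18.5/1.19 = 15.546 min.
Solving the cascade with C₁(0)=C₂(0)=0 gives C₂(t) = C_in[1 − (τ₁ e^(−t/τ₁) − τ₂ e^(−t/τ₂))/(τ₁ − τ₂)].
At t = 35.3: e^(−t/τ₁) = 0.026748, e^(−t/τ₂) = 0.10325.
C₂ = 2.44·[1 − (9.7479·0.026748 − 15.546·0.10325)/(-5.7983)] = 2.44·0.76815 = 1.8743 mol/L.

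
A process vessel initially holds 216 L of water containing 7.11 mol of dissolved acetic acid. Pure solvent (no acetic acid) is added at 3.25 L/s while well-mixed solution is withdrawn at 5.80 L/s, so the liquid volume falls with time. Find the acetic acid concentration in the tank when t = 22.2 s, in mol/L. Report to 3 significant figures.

Let m(t) be the amount of acetic acid. Volume: V(t) = V₀ + (Q_in − Q_out) t = 216 − 2.5500 t; V(22.2) = 159.39 L.
No acetic acid enters, so dm/dt = −Q_out · (m/V).
Separate: dm/m = −Q_out dt/V(t) ⇒ ln(m/m₀) = −(Q_out/(Q_in−Q_out)) ln(V/V₀).
m = m₀ (V₀/V)^(Q_out/(Q_in−Q_out)) = 7.11 × (216/159.39)^(-2.2745) = 3.5616 mol.
C = m/V = 3.5616/159.39 = 0.022345 mol/L.

0.0223 mol/L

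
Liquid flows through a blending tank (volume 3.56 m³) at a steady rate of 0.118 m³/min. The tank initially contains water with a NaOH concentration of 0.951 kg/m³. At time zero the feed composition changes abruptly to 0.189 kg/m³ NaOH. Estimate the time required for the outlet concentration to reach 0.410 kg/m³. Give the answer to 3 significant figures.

Species balance: V dC/dt = Q(C_in − C) ⇒ τ = V/Q = 30.169 min.
C(t) = C_in + (C₀ − C_in) e^(−t/τ). Set C = 0.410 and solve for t:
e^(−t/τ) = (C − C_in)/(C₀ − C_in) = (0.410 − 0.189)/(0.951 − 0.189) = 0.29003
t = −τ ln(…) = 30.169 × 1.2378 = 37.343 min.

37.3 min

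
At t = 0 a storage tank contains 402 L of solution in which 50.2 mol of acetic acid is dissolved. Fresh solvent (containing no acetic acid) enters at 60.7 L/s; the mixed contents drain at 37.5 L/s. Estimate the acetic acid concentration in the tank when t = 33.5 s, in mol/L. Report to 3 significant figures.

0.00748 mol/L

Total volume: dV/dt = Q_in − Q_out = 23.200 L/s, so V(t) = 402 + 23.200 t and V(33.5) = 1179.2 L.
No acetic acid enters, so dm/dt = −Q_out · (m/V).
dm/m = −Q_out dt/(V₀ + 23.200 t); integrating gives ln(m/m₀) = −(Q_out/(Q_in−Q_out)) ln(V/V₀).
m = m₀ (V₀/V)^(Q_out/(Q_in−Q_out)) = 50.2 × (402/1179.2)^(1.6164) = 8.8160 mol.
C = m/V = 8.8160/1179.2 = 0.0074762 mol/L.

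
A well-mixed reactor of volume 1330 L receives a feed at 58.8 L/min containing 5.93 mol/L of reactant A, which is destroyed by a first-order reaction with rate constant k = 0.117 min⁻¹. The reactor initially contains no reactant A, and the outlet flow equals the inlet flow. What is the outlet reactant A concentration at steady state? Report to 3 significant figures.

Species balance: V dC/dt = Q C_in − Q C − k V C.
Steady state (dC/dt = 0): C_ss = Q C_in/(Q + kV) = C_in/(1 + kV/Q).
C_ss = 58.8·5.93/(58.8 + 0.117·1330) = 348.68/214.41 = 1.6262 mol/L.

1.63 mol/L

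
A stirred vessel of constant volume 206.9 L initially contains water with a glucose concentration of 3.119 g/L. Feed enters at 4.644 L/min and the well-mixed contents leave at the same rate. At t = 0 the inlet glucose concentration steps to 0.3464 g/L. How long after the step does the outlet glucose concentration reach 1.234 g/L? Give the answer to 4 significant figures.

Accumulation = in − out for the solute gives V dC/dt = Q(C_in − C), so τ = V/Q = 44.5521 min.
C(t) = C_in + (C₀ − C_in) e^(−t/τ). Set C = 1.234 and solve for t:
e^(−t/τ) = (C − C_in)/(C₀ − C_in) = (1.234 − 0.3464)/(3.119 − 0.3464) = 0.320133
t = −τ ln(…) = 44.5521 × 1.13902 = 50.7457 min.

50.75 min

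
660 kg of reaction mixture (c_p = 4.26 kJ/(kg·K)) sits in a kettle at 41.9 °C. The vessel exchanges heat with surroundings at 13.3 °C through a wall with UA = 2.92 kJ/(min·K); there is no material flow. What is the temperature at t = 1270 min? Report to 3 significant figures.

M c_p dT/dt = −UA(T − T_amb).
dT/dt = (T_ss − T)/τ with T_ss = T_amb = 13.300 °C, τ = M c_p/UA = 660·4.26/2.92 = 962.88 min.
Solution: T(t) = T_ss + (T₀ − T_ss) e^(−t/τ).
T(1270) = 13.300 + (28.600)·0.26741 = 20.948 °C.

20.9 °C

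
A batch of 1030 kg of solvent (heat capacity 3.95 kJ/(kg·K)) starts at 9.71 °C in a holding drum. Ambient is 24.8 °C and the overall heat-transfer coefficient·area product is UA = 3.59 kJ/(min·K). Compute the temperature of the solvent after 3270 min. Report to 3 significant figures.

M c_p dT/dt = −UA(T − T_amb).
dT/dt = (T_ss − T)/τ with T_ss = T_amb = 24.800 °C, τ = M c_p/UA = 1030·3.95/3.59 = 1133.3 min.
Integrating: T(t) = T_ss + (T₀ − T_ss) e^(−t/τ).
T(3270) = 24.800 + (-15.090)·0.055832 = 23.957 °C.

24.0 °C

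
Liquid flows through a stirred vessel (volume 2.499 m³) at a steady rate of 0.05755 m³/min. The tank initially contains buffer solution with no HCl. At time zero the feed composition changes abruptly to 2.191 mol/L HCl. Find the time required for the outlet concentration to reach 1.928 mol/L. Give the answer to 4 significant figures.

Species balance: V dC/dt = Q(C_in − C) ⇒ τ = V/Q = 43.4231 min.
C(t) = C_in + (C₀ − C_in) e^(−t/τ). Set C = 1.928 and solve for t:
e^(−t/τ) = (C − C_in)/(C₀ − C_in) = (1.928 − 2.191)/(0 − 2.191) = 0.120037
t = −τ ln(…) = 43.4231 × 2.11996 = 92.0552 min.

92.06 min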